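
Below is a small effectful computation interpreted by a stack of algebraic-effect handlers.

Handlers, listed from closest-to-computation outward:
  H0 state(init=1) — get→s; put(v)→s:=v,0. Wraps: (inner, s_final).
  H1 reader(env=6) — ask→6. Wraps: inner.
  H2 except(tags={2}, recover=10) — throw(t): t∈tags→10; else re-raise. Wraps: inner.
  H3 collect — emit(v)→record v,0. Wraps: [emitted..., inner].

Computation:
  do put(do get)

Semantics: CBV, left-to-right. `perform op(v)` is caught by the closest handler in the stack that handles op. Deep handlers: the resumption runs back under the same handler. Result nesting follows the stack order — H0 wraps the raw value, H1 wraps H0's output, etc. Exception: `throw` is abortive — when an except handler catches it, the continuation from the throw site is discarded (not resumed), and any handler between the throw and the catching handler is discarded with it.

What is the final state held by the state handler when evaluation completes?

Answer: 1

Step-by-step:
get @ H0 ⇒ 1
put(1) @ H0 ⇒ s:=1
H0 returns (0, 1)
H1 returns (0, 1)
H2 returns (0, 1)
H3 returns [(0, 1)]
= [(0, 1)]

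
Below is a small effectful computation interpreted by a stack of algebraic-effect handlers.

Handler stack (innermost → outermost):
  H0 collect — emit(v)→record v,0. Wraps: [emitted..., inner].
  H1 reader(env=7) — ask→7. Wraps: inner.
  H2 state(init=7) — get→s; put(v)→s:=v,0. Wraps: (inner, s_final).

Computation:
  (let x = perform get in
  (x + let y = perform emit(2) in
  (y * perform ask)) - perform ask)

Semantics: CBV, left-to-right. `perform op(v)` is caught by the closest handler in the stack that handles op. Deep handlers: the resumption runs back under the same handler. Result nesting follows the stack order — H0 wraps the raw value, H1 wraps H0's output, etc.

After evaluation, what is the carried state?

Answer: 7

Evaluation trace:
get @ H2 ⇒ 7
emit(2) @ H0 ⇒ out+=2
ask @ H1 ⇒ 7
ask @ H1 ⇒ 7
H0 returns [2, 0]
H1 returns [2, 0]
H2 returns ([2, 0], 7)
= ([2, 0], 7)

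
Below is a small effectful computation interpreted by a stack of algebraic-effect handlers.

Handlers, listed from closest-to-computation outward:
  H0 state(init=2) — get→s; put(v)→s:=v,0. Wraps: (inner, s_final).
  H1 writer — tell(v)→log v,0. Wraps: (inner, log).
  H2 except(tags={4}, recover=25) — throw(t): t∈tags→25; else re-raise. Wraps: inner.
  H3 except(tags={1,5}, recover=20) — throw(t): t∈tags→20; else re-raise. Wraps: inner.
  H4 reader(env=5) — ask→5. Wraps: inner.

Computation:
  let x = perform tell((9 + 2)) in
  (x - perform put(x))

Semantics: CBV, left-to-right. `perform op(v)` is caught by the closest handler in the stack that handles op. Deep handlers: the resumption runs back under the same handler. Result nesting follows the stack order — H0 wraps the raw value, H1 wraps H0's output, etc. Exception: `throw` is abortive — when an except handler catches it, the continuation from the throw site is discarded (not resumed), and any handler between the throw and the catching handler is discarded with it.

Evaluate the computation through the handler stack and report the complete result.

Answer: ((0, 0), (11))

Evaluation trace:
tell(11) @ H1 ⇒ log+=11
put(0) @ H0 ⇒ s:=0
H0 returns (0, 0)
H1 returns ((0, 0), (11))
H2 returns ((0, 0), (11))
H3 returns ((0, 0), (11))
H4 returns ((0, 0), (11))
= ((0, 0), (11))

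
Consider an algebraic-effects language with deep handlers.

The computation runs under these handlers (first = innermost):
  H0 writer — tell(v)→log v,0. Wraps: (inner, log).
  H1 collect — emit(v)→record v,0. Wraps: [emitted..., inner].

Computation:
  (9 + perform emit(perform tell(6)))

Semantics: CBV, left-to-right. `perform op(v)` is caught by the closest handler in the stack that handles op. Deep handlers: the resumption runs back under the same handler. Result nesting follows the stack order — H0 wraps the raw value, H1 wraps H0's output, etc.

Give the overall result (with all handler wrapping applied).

Step-by-step:
tell(6) @ H0 ⇒ log+=6
emit(0) @ H1 ⇒ out+=0
H0 returns (9, (6))
H1 returns [0, (9, (6))]
= [0, (9, (6))]

Answer: [0, (9, (6))]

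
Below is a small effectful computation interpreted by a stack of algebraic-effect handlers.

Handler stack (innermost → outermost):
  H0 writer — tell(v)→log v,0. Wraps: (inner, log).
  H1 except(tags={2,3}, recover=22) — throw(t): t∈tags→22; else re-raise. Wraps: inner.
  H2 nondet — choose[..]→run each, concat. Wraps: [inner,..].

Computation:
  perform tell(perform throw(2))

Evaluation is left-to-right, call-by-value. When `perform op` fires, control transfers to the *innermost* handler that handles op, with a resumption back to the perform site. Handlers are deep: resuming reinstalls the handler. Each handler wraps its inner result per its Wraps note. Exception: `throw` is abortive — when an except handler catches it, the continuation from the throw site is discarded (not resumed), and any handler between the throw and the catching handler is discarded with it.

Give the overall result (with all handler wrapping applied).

Answer: [22]

Step-by-step:
throw(2) @ H1 caught ⇒ 22
H2 returns [22]
= [22]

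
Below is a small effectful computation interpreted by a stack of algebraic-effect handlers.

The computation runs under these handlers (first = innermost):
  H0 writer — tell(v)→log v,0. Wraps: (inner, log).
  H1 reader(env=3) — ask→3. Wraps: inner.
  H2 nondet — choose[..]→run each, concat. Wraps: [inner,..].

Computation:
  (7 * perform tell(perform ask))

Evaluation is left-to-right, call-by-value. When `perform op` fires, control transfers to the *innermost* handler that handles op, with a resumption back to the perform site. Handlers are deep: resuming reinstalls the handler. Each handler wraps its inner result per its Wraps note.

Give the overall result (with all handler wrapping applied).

Working:
ask @ H1 ⇒ 3
tell(3) @ H0 ⇒ log+=3
H0 returns (0, (3))
H1 returns (0, (3))
H2 returns [(0, (3))]
= [(0, (3))]

Answer: [(0, (3))]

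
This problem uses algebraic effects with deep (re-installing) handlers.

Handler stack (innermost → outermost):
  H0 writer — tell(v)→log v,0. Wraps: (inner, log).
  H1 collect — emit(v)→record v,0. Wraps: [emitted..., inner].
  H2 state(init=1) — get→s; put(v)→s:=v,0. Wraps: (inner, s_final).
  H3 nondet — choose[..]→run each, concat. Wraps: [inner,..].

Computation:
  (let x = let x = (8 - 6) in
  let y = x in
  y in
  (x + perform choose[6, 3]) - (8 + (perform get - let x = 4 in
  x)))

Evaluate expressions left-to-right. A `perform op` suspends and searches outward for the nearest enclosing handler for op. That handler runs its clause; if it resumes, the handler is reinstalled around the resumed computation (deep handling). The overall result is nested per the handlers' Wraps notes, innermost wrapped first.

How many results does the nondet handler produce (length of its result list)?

Step-by-step:
choose[6, 3] @ H3
  branch[0] choose=6:
    get @ H2 ⇒ 1
    H0 returns (3, ())
    H1 returns [(3, ())]
    H2 returns ([(3, ())], 1)
    H3 returns [([(3, ())], 1)]
  branch[1] choose=3:
    get @ H2 ⇒ 1
    H0 returns (0, ())
    H1 returns [(0, ())]
    H2 returns ([(0, ())], 1)
    H3 returns [([(0, ())], 1)]
= [([(3, ())], 1), ([(0, ())], 1)]

Answer: 2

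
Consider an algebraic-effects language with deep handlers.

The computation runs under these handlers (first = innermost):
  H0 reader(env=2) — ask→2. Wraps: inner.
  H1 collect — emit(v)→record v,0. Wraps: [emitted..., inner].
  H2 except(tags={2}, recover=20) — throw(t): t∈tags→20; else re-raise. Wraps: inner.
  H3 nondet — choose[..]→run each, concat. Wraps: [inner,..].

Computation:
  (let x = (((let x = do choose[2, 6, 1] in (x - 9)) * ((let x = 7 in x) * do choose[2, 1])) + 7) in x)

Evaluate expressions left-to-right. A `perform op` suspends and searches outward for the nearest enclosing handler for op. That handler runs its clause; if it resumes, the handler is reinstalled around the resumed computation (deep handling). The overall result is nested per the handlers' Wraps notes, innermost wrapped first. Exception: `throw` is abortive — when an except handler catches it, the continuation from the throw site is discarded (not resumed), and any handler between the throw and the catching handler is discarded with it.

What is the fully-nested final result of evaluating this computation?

Answer: [[-91], [-42], [-35], [-14], [-105], [-49]]

Evaluation trace:
choose[2, 6, 1] @ H3
  branch[0] choose=2:
    choose[2, 1] @ H3
      branch[0] choose=2:
        H0 returns -91
        H1 returns [-91]
        H2 returns [-91]
        H3 returns [[-91]]
      branch[1] choose=1:
        H0 returns -42
        H1 returns [-42]
        H2 returns [-42]
        H3 returns [[-42]]
  branch[1] choose=6:
    choose[2, 1] @ H3
      branch[0] choose=2:
        H0 returns -35
        H1 returns [-35]
        H2 returns [-35]
        H3 returns [[-35]]
      branch[1] choose=1:
        H0 returns -14
        H1 returns [-14]
        H2 returns [-14]
        H3 returns [[-14]]
  branch[2] choose=1:
    choose[2, 1] @ H3
      branch[0] choose=2:
        H0 returns -105
        H1 returns [-105]
        H2 returns [-105]
        H3 returns [[-105]]
      branch[1] choose=1:
        H0 returns -49
        H1 returns [-49]
        H2 returns [-49]
        H3 returns [[-49]]
= [[-91], [-42], [-35], [-14], [-105], [-49]]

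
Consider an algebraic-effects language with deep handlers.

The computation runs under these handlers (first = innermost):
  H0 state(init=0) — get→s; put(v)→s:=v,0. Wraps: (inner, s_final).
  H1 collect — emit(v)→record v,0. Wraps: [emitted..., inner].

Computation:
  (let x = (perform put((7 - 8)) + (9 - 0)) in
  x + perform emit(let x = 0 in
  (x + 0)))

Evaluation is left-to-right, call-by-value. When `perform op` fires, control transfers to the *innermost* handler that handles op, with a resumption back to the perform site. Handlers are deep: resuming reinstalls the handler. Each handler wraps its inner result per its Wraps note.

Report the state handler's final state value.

Step-by-step:
put(-1) @ H0 ⇒ s:=-1
emit(0) @ H1 ⇒ out+=0
H0 returns (9, -1)
H1 returns [0, (9, -1)]
= [0, (9, -1)]

Answer: -1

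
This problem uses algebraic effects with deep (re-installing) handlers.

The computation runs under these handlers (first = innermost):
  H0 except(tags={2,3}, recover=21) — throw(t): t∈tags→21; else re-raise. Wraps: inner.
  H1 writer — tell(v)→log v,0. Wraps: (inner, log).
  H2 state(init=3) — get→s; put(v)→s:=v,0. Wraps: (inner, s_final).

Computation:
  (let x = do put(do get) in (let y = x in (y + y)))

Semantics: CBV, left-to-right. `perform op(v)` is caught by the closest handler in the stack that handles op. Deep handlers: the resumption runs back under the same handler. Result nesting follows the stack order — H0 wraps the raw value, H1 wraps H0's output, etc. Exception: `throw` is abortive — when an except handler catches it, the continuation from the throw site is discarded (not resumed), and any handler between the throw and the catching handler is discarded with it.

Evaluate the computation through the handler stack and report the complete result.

Answer: ((0, ()), 3)

Step-by-step:
get @ H2 ⇒ 3
put(3) @ H2 ⇒ s:=3
H0 returns 0
H1 returns (0, ())
H2 returns ((0, ()), 3)
= ((0, ()), 3)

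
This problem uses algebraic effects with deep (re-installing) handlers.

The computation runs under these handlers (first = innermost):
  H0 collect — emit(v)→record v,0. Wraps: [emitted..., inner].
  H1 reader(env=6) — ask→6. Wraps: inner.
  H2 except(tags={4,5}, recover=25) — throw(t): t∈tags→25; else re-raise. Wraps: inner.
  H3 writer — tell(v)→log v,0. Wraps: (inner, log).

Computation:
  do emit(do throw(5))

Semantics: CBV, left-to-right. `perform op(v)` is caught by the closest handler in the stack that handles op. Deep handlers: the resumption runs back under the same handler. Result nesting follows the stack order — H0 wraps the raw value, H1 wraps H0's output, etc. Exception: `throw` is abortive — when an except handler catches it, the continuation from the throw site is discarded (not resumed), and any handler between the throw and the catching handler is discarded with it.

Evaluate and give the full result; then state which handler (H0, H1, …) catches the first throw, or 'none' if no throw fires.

Answer: (25, ()) ; first throw caught by: H2

Step-by-step:
throw(5) @ H2 caught ⇒ 25
H3 returns (25, ())
= (25, ())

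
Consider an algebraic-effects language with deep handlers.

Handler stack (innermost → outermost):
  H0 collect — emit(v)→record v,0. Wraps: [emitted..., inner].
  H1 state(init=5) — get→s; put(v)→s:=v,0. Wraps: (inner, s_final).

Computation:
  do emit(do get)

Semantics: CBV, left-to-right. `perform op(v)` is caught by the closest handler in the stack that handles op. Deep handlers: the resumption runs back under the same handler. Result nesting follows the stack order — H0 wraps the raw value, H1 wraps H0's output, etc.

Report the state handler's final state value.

Answer: 5

Evaluation trace:
get @ H1 ⇒ 5
emit(5) @ H0 ⇒ out+=5
H0 returns [5, 0]
H1 returns ([5, 0], 5)
= ([5, 0], 5)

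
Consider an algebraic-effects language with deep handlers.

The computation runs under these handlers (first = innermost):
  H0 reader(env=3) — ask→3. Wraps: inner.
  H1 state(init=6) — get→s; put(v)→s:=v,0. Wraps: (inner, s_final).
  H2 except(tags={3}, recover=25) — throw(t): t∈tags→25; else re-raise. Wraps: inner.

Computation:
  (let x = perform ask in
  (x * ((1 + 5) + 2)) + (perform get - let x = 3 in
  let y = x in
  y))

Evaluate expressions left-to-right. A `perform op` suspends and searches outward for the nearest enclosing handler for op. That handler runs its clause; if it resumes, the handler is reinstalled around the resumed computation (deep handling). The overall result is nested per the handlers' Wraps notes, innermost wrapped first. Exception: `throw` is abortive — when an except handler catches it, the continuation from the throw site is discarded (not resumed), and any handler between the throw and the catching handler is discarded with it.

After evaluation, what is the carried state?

Answer: 6

Step-by-step:
ask @ H0 ⇒ 3
get @ H1 ⇒ 6
H0 returns 27
H1 returns (27, 6)
H2 returns (27, 6)
= (27, 6)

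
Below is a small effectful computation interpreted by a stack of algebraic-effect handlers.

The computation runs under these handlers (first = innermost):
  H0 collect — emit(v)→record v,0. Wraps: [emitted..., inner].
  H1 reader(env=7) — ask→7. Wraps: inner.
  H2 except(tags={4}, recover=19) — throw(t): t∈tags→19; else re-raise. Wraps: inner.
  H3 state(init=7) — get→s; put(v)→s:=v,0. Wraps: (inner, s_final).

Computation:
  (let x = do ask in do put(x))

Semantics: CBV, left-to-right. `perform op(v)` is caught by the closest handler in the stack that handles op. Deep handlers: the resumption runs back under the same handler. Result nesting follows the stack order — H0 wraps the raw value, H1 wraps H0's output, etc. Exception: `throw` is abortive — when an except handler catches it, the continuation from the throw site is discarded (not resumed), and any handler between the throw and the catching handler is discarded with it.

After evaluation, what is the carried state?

Answer: 7

Working:
ask @ H1 ⇒ 7
put(7) @ H3 ⇒ s:=7
H0 returns [0]
H1 returns [0]
H2 returns [0]
H3 returns ([0], 7)
= ([0], 7)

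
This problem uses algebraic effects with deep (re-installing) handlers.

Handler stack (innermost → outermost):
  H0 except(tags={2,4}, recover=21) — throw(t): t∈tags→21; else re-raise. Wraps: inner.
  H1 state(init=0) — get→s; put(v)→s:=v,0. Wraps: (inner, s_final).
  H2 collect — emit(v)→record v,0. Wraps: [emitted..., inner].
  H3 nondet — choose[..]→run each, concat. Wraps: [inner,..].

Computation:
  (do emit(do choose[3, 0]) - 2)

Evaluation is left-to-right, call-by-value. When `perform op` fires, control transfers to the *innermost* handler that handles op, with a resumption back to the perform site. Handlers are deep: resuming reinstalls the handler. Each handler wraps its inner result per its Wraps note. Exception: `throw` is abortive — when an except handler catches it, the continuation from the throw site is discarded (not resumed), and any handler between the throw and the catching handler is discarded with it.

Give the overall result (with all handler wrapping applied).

Evaluation trace:
choose[3, 0] @ H3
  branch[0] choose=3:
    emit(3) @ H2 ⇒ out+=3
    H0 returns -2
    H1 returns (-2, 0)
    H2 returns [3, (-2, 0)]
    H3 returns [[3, (-2, 0)]]
  branch[1] choose=0:
    emit(0) @ H2 ⇒ out+=0
    H0 returns -2
    H1 returns (-2, 0)
    H2 returns [0, (-2, 0)]
    H3 returns [[0, (-2, 0)]]
= [[3, (-2, 0)], [0, (-2, 0)]]

Answer: [[3, (-2, 0)], [0, (-2, 0)]]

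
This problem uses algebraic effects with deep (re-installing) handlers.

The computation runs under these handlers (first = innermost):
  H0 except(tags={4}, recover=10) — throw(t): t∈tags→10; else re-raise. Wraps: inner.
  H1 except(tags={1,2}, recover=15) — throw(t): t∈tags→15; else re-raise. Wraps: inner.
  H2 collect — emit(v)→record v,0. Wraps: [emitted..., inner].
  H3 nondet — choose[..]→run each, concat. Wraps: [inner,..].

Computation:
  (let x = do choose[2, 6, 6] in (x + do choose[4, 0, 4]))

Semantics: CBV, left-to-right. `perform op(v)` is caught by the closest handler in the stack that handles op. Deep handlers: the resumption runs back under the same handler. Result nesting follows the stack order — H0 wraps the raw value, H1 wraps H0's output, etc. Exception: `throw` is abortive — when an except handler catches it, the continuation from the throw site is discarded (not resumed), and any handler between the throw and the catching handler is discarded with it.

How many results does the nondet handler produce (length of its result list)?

Evaluation trace:
choose[2, 6, 6] @ H3
  branch[0] choose=2:
    choose[4, 0, 4] @ H3
      branch[0] choose=4:
        H0 returns 6
        H1 returns 6
        H2 returns [6]
        H3 returns [[6]]
      branch[1] choose=0:
        H0 returns 2
        H1 returns 2
        H2 returns [2]
        H3 returns [[2]]
      branch[2] choose=4:
        H0 returns 6
        H1 returns 6
        H2 returns [6]
        H3 returns [[6]]
  branch[1] choose=6:
    choose[4, 0, 4] @ H3
      branch[0] choose=4:
        H0 returns 10
        H1 returns 10
        H2 returns [10]
        H3 returns [[10]]
      branch[1] choose=0:
        H0 returns 6
        H1 returns 6
        H2 returns [6]
        H3 returns [[6]]
      branch[2] choose=4:
        H0 returns 10
        H1 returns 10
        H2 returns [10]
        H3 returns [[10]]
  branch[2] choose=6:
    choose[4, 0, 4] @ H3
      branch[0] choose=4:
        H0 returns 10
        H1 returns 10
        H2 returns [10]
        H3 returns [[10]]
      branch[1] choose=0:
        H0 returns 6
        H1 returns 6
        H2 returns [6]
        H3 returns [[6]]
      branch[2] choose=4:
        H0 returns 10
        H1 returns 10
        H2 returns [10]
        H3 returns [[10]]
= [[6], [2], [6], [10], [6], [10], [10], [6], [10]]

Answer: 9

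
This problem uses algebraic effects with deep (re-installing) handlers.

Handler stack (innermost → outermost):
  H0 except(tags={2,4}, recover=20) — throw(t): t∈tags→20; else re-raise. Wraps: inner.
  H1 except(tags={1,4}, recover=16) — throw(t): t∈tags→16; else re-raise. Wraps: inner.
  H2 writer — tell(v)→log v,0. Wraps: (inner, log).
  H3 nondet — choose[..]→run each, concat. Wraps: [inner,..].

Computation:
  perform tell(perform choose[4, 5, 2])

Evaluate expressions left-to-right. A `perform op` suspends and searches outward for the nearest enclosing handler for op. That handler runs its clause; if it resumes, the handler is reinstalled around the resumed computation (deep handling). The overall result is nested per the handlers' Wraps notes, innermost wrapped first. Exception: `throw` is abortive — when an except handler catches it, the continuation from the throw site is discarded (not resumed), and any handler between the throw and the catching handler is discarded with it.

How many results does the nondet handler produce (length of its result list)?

Answer: 3

Step-by-step:
choose[4, 5, 2] @ H3
  branch[0] choose=4:
    tell(4) @ H2 ⇒ log+=4
    H0 returns 0
    H1 returns 0
    H2 returns (0, (4))
    H3 returns [(0, (4))]
  branch[1] choose=5:
    tell(5) @ H2 ⇒ log+=5
    H0 returns 0
    H1 returns 0
    H2 returns (0, (5))
    H3 returns [(0, (5))]
  branch[2] choose=2:
    tell(2) @ H2 ⇒ log+=2
    H0 returns 0
    H1 returns 0
    H2 returns (0, (2))
    H3 returns [(0, (2))]
= [(0, (4)), (0, (5)), (0, (2))]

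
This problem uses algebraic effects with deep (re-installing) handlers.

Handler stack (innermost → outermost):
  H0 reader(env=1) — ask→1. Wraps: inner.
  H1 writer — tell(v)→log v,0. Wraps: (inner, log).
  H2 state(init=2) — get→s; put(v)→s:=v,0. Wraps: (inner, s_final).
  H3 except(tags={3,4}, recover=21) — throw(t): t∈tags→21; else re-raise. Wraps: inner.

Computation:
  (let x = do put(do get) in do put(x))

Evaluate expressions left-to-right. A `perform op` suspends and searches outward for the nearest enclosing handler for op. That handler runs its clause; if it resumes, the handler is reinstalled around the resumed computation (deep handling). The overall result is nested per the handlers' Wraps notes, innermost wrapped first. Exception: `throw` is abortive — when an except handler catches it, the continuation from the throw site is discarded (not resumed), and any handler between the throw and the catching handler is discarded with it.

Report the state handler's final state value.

Answer: 0

Working:
get @ H2 ⇒ 2
put(2) @ H2 ⇒ s:=2
put(0) @ H2 ⇒ s:=0
H0 returns 0
H1 returns (0, ())
H2 returns ((0, ()), 0)
H3 returns ((0, ()), 0)
= ((0, ()), 0)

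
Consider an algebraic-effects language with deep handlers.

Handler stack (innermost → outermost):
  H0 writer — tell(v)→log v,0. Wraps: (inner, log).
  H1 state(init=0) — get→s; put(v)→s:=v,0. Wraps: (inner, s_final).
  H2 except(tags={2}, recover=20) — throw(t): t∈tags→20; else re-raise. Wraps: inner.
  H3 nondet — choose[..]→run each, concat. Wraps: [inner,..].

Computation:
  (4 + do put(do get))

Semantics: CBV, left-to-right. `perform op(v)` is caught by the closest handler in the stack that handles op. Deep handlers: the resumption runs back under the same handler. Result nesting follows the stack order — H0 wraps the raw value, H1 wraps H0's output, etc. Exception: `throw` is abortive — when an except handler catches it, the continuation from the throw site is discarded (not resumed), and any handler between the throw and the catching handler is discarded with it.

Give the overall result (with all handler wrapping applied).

Evaluation trace:
get @ H1 ⇒ 0
put(0) @ H1 ⇒ s:=0
H0 returns (4, ())
H1 returns ((4, ()), 0)
H2 returns ((4, ()), 0)
H3 returns [((4, ()), 0)]
= [((4, ()), 0)]

Answer: [((4, ()), 0)]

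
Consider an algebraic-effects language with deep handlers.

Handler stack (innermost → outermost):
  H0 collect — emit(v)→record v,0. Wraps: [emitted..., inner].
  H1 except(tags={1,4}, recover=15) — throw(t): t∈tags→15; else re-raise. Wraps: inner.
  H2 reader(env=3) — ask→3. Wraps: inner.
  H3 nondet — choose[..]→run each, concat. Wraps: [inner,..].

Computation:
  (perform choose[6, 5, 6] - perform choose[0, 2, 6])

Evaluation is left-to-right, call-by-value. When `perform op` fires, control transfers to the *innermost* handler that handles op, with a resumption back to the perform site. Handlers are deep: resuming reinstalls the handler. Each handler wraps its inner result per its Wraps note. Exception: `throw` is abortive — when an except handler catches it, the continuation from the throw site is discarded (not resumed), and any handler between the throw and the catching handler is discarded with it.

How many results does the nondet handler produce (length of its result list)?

Working:
choose[6, 5, 6] @ H3
  branch[0] choose=6:
    choose[0, 2, 6] @ H3
      branch[0] choose=0:
        H0 returns [6]
        H1 returns [6]
        H2 returns [6]
        H3 returns [[6]]
      branch[1] choose=2:
        H0 returns [4]
        H1 returns [4]
        H2 returns [4]
        H3 returns [[4]]
      branch[2] choose=6:
        H0 returns [0]
        H1 returns [0]
        H2 returns [0]
        H3 returns [[0]]
  branch[1] choose=5:
    choose[0, 2, 6] @ H3
      branch[0] choose=0:
        H0 returns [5]
        H1 returns [5]
        H2 returns [5]
        H3 returns [[5]]
      branch[1] choose=2:
        H0 returns [3]
        H1 returns [3]
        H2 returns [3]
        H3 returns [[3]]
      branch[2] choose=6:
        H0 returns [-1]
        H1 returns [-1]
        H2 returns [-1]
        H3 returns [[-1]]
  branch[2] choose=6:
    choose[0, 2, 6] @ H3
      branch[0] choose=0:
        H0 returns [6]
        H1 returns [6]
        H2 returns [6]
        H3 returns [[6]]
      branch[1] choose=2:
        H0 returns [4]
        H1 returns [4]
        H2 returns [4]
        H3 returns [[4]]
      branch[2] choose=6:
        H0 returns [0]
        H1 returns [0]
        H2 returns [0]
        H3 returns [[0]]
= [[6], [4], [0], [5], [3], [-1], [6], [4], [0]]

Answer: 9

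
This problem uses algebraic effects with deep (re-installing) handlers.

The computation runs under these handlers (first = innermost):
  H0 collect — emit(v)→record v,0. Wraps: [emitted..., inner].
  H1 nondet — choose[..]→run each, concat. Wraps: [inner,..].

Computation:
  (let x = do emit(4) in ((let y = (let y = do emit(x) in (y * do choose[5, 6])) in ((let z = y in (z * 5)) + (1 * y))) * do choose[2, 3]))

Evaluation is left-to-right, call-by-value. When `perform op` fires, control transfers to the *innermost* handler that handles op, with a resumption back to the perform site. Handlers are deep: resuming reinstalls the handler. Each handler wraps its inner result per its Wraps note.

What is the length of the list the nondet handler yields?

Step-by-step:
emit(4) @ H0 ⇒ out+=4
emit(0) @ H0 ⇒ out+=0
choose[5, 6] @ H1
  branch[0] choose=5:
    choose[2, 3] @ H1
      branch[0] choose=2:
        H0 returns [4, 0, 0]
        H1 returns [[4, 0, 0]]
      branch[1] choose=3:
        H0 returns [4, 0, 0]
        H1 returns [[4, 0, 0]]
  branch[1] choose=6:
    choose[2, 3] @ H1
      branch[0] choose=2:
        H0 returns [4, 0, 0]
        H1 returns [[4, 0, 0]]
      branch[1] choose=3:
        H0 returns [4, 0, 0]
        H1 returns [[4, 0, 0]]
= [[4, 0, 0], [4, 0, 0], [4, 0, 0], [4, 0, 0]]

Answer: 4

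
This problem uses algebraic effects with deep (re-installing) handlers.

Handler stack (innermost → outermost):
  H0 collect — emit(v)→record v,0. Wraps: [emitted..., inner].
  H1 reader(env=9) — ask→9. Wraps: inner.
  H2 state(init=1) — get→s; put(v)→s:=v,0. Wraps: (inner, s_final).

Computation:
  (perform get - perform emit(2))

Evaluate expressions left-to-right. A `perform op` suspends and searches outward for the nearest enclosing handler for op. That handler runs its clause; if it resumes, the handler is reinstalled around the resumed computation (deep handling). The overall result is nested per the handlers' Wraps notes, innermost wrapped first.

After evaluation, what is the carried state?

Evaluation trace:
get @ H2 ⇒ 1
emit(2) @ H0 ⇒ out+=2
H0 returns [2, 1]
H1 returns [2, 1]
H2 returns ([2, 1], 1)
= ([2, 1], 1)

Answer: 1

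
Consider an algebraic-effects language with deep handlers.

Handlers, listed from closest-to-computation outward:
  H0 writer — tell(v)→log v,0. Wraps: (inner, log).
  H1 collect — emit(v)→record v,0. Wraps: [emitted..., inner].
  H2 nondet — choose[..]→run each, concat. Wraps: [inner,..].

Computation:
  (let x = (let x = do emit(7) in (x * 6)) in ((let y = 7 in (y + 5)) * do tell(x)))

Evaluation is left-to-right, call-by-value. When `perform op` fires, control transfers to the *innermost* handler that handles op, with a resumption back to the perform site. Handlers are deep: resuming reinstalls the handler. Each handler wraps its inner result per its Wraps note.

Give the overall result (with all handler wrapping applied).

Working:
emit(7) @ H1 ⇒ out+=7
tell(0) @ H0 ⇒ log+=0
H0 returns (0, (0))
H1 returns [7, (0, (0))]
H2 returns [[7, (0, (0))]]
= [[7, (0, (0))]]

Answer: [[7, (0, (0))]]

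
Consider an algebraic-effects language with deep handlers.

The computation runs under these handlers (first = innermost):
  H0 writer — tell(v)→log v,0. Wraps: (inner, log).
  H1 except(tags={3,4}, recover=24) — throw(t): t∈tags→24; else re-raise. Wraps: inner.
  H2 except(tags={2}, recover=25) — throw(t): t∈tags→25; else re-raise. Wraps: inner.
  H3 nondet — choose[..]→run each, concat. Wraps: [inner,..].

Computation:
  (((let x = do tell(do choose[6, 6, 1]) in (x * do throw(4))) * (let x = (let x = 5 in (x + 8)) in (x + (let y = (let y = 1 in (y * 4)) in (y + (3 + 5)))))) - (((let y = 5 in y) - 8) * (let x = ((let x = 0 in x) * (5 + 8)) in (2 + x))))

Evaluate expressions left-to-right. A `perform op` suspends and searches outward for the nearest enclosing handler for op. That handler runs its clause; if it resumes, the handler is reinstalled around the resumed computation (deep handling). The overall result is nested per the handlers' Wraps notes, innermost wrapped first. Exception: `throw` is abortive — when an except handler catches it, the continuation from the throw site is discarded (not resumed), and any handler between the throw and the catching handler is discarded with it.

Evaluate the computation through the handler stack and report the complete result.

Answer: [24, 24, 24]

Step-by-step:
choose[6, 6, 1] @ H3
  branch[0] choose=6:
    tell(6) @ H0 ⇒ log+=6
    throw(4) @ H1 caught ⇒ 24
    H2 returns 24
    H3 returns [24]
  branch[1] choose=6:
    tell(6) @ H0 ⇒ log+=6
    throw(4) @ H1 caught ⇒ 24
    H2 returns 24
    H3 returns [24]
  branch[2] choose=1:
    tell(1) @ H0 ⇒ log+=1
    throw(4) @ H1 caught ⇒ 24
    H2 returns 24
    H3 returns [24]
= [24, 24, 24]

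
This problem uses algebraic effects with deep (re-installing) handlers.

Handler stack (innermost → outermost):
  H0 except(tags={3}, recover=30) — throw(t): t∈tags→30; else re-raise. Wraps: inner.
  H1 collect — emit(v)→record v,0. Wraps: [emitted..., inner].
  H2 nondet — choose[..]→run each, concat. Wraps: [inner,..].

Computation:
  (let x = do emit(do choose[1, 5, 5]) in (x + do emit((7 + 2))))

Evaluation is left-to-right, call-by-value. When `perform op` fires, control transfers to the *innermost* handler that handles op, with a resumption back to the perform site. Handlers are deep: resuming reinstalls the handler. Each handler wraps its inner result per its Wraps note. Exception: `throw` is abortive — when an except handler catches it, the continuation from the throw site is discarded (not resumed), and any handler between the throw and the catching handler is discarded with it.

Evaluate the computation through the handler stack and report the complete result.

Step-by-step:
choose[1, 5, 5] @ H2
  branch[0] choose=1:
    emit(1) @ H1 ⇒ out+=1
    emit(9) @ H1 ⇒ out+=9
    H0 returns 0
    H1 returns [1, 9, 0]
    H2 returns [[1, 9, 0]]
  branch[1] choose=5:
    emit(5) @ H1 ⇒ out+=5
    emit(9) @ H1 ⇒ out+=9
    H0 returns 0
    H1 returns [5, 9, 0]
    H2 returns [[5, 9, 0]]
  branch[2] choose=5:
    emit(5) @ H1 ⇒ out+=5
    emit(9) @ H1 ⇒ out+=9
    H0 returns 0
    H1 returns [5, 9, 0]
    H2 returns [[5, 9, 0]]
= [[1, 9, 0], [5, 9, 0], [5, 9, 0]]

Answer: [[1, 9, 0], [5, 9, 0], [5, 9, 0]]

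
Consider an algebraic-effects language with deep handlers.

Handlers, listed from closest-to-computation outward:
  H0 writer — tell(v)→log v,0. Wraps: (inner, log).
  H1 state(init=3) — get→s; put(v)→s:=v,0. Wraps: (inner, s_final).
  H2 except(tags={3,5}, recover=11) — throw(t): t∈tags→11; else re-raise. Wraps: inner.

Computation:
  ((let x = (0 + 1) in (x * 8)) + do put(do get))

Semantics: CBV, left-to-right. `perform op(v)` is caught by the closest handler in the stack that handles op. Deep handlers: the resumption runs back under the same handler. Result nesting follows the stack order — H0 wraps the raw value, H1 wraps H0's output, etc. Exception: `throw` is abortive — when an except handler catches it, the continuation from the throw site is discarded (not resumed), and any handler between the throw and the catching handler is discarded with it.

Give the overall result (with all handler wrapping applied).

Step-by-step:
get @ H1 ⇒ 3
put(3) @ H1 ⇒ s:=3
H0 returns (8, ())
H1 returns ((8, ()), 3)
H2 returns ((8, ()), 3)
= ((8, ()), 3)

Answer: ((8, ()), 3)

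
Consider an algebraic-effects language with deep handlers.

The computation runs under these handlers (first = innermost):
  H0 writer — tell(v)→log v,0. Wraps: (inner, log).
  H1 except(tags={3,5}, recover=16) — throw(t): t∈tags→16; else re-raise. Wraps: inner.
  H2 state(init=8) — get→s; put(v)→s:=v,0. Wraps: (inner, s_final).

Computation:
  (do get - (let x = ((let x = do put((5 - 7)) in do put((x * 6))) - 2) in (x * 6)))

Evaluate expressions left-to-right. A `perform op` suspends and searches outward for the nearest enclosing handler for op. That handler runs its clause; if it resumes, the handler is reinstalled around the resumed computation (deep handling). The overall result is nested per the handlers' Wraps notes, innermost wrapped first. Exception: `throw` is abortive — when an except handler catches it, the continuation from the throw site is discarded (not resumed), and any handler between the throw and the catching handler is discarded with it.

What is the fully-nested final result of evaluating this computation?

Answer: ((20, ()), 0)

Step-by-step:
get @ H2 ⇒ 8
put(-2) @ H2 ⇒ s:=-2
put(0) @ H2 ⇒ s:=0
H0 returns (20, ())
H1 returns (20, ())
H2 returns ((20, ()), 0)
= ((20, ()), 0)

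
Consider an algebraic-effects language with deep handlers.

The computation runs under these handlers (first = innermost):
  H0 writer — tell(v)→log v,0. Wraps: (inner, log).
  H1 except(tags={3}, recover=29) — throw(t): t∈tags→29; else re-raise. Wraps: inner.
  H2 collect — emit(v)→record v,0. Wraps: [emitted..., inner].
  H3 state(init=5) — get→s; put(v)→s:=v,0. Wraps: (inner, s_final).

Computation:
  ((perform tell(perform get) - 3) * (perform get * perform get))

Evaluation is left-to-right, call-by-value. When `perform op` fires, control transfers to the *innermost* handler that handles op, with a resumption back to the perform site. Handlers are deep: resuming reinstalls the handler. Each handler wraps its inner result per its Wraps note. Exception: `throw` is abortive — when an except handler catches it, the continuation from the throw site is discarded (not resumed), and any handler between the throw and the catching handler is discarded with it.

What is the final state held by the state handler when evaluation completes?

Evaluation trace:
get @ H3 ⇒ 5
tell(5) @ H0 ⇒ log+=5
get @ H3 ⇒ 5
get @ H3 ⇒ 5
H0 returns (-75, (5))
H1 returns (-75, (5))
H2 returns [(-75, (5))]
H3 returns ([(-75, (5))], 5)
= ([(-75, (5))], 5)

Answer: 5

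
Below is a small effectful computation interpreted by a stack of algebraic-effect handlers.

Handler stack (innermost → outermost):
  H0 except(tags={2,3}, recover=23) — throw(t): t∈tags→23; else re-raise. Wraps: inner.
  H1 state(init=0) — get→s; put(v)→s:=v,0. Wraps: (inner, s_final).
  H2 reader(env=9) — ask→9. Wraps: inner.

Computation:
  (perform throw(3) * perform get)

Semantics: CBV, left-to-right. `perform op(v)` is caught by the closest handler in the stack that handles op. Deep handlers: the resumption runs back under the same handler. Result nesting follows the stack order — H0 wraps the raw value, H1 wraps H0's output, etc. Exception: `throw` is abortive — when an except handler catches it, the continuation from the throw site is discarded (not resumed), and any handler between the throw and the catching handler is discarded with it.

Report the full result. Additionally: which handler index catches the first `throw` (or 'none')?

Answer: (23, 0) ; first throw caught by: H0

Step-by-step:
throw(3) @ H0 caught ⇒ 23
H1 returns (23, 0)
H2 returns (23, 0)
= (23, 0)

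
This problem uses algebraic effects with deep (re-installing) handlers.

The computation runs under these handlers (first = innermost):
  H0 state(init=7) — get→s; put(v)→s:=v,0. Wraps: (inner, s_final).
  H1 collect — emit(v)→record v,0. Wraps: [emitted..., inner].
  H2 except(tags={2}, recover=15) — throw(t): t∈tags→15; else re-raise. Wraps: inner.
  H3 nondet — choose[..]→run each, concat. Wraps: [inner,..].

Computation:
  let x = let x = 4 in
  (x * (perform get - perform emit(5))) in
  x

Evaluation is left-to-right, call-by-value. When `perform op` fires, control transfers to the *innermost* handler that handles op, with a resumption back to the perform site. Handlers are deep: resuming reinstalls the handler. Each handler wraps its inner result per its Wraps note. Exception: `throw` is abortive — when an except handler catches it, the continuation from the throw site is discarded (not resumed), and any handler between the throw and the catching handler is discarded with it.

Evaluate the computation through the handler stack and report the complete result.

Working:
get @ H0 ⇒ 7
emit(5) @ H1 ⇒ out+=5
H0 returns (28, 7)
H1 returns [5, (28, 7)]
H2 returns [5, (28, 7)]
H3 returns [[5, (28, 7)]]
= [[5, (28, 7)]]

Answer: [[5, (28, 7)]]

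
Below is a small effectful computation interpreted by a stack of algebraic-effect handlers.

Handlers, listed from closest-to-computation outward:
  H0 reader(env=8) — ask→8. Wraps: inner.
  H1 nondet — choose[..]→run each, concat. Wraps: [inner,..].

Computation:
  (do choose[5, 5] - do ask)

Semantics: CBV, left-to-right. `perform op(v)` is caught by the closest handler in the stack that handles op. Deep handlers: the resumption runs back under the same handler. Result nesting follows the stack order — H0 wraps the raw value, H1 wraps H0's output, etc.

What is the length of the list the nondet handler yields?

Answer: 2

Step-by-step:
choose[5, 5] @ H1
  branch[0] choose=5:
    ask @ H0 ⇒ 8
    H0 returns -3
    H1 returns [-3]
  branch[1] choose=5:
    ask @ H0 ⇒ 8
    H0 returns -3
    H1 returns [-3]
= [-3, -3]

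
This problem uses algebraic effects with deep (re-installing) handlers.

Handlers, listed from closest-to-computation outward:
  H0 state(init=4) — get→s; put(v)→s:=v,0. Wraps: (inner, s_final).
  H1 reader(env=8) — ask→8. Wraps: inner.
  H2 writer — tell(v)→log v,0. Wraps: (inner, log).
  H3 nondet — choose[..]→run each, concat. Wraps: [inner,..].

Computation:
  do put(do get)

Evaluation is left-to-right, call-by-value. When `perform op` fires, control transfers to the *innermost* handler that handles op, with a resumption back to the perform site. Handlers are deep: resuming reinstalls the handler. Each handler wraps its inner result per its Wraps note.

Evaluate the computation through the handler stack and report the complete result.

Step-by-step:
get @ H0 ⇒ 4
put(4) @ H0 ⇒ s:=4
H0 returns (0, 4)
H1 returns (0, 4)
H2 returns ((0, 4), ())
H3 returns [((0, 4), ())]
= [((0, 4), ())]

Answer: [((0, 4), ())]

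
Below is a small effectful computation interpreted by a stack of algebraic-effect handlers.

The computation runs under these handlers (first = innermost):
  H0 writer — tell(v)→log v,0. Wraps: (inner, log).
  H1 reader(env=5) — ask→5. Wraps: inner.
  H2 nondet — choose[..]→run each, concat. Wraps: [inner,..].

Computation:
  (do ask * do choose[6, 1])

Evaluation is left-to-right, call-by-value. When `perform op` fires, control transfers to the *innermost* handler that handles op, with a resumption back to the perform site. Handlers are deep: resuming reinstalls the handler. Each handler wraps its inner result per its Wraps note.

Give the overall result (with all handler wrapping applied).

Step-by-step:
ask @ H1 ⇒ 5
choose[6, 1] @ H2
  branch[0] choose=6:
    H0 returns (30, ())
    H1 returns (30, ())
    H2 returns [(30, ())]
  branch[1] choose=1:
    H0 returns (5, ())
    H1 returns (5, ())
    H2 returns [(5, ())]
= [(30, ()), (5, ())]

Answer: [(30, ()), (5, ())]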